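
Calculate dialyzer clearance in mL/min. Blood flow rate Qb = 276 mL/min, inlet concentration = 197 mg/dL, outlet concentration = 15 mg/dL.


K = Qb * (Cb_in - Cb_out) / Cb_in
K = 276 * (197 - 15) / 197
K = 255 mL/min


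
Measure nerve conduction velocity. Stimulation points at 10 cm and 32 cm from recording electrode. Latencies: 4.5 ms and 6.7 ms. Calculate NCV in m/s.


Distance = (32 - 10) / 100 = 0.22 m
dt = (6.7 - 4.5) / 1000 = 0.0022 s
NCV = dist / dt = 100 m/s


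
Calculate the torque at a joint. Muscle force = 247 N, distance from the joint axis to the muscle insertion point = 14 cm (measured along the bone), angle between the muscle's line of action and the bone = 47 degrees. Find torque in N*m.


Torque = F * d * sin(theta)   (moment arm = d*sin(theta))
d = 14 cm = 0.14 m
Torque = 247 * 0.14 * sin(47)
Torque = 25.29 N*m


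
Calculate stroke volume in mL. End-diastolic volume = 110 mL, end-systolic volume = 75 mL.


SV = EDV - ESV
SV = 110 - 75
SV = 35 mL


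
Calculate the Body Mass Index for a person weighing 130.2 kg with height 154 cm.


BMI = weight / height^2
height = 154 cm = 1.54 m
BMI = 130.2 / 1.54^2
BMI = 54.9 kg/m^2


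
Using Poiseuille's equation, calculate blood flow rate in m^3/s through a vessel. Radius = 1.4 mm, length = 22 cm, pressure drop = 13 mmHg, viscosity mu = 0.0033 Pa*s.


Q = pi*r^4*dP / (8*mu*L)
r = 0.0014 m, L = 0.22 m
dP = 13 mmHg = 1733.186 Pa
Q = 3.6015e-06 m^3/s


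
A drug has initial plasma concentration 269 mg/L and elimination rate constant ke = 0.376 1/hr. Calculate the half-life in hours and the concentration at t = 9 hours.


t_half = ln(2) / ke = 0.693147 / 0.376 = 1.843 hr
C(t) = C0 * exp(-ke*t) = 269 * exp(-0.376*9)
C(9) = 9.122 mg/L


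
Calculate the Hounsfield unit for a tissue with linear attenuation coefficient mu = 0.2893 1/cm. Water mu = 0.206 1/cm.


HU = ((mu_tissue - mu_water) / mu_water) * 1000
HU = ((0.2893 - 0.206) / 0.206) * 1000
HU = 404.4


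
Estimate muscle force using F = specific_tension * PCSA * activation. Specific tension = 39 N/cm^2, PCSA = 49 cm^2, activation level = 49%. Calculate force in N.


F = sigma * PCSA * activation
F = 39 * 49 * 0.49
F = 936.4 N


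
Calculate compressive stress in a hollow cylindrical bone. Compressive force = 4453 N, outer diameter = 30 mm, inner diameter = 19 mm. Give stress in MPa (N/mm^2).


A = pi*(r_o^2 - r_i^2)
r_o = 15 mm, r_i = 9.5 mm
A = 423.33 mm^2
sigma = F/A = 4453 / 423.33
sigma = 10.52 MPa


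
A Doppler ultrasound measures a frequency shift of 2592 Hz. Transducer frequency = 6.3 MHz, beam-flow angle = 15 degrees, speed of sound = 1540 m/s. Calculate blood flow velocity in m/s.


v = fd * c / (2 * f0 * cos(theta))
v = 2592 * 1540 / (2 * 6.3000e+06 * cos(15))
v = 0.328 m/s


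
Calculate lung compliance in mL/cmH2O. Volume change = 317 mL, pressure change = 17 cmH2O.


C = dV / dP
C = 317 / 17
C = 18.65 mL/cmH2O


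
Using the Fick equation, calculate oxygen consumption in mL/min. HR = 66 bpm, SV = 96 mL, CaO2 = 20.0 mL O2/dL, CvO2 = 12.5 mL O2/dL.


CO = HR*SV = 66*96/1000 = 6.336 L/min
a-v O2 diff = 20.0 - 12.5 = 7.5 mL/dL
VO2 = CO * (CaO2-CvO2) * 10 dL/L
VO2 = 6.336 * 7.5 * 10
VO2 = 475.2 mL/min


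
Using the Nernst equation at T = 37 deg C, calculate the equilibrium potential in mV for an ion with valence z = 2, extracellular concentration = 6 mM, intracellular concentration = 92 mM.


E = (RT/(zF)) * ln(C_out/C_in)
T = 37 + 273.15 = 310.15 K
E = (8.314 * 310.15 / (2 * 96485)) * ln(6/92)
E = -36.48 mV


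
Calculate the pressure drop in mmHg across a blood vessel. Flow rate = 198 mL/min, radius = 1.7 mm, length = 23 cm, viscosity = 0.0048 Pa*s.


dP = 8*mu*L*Q / (pi*r^4)
Q = 198 mL/min = 3.3e-06 m^3/s
dP = 1110.78 Pa = 1110.78 / 133.322 mmHg = 8.332 mmHg


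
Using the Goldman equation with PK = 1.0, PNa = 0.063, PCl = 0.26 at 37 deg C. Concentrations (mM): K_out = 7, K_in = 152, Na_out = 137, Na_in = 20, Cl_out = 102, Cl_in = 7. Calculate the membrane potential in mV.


Vm = (RT/F)*ln((PK*Ko + PNa*Nao + PCl*Cli)/(PK*Ki + PNa*Nai + PCl*Clo))
Numer = 17.451, Denom = 179.78
Vm = -62.33 mV


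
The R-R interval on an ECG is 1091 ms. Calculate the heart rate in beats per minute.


HR = 60 / RR_interval(s)
RR = 1091 ms = 1.091 s
HR = 60 / 1.091 = 55 bpm


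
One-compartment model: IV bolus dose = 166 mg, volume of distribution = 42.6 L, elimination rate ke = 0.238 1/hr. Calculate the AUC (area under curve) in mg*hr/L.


C0 = Dose/Vd = 166/42.6 = 3.89671 mg/L
AUC = C0/ke = 3.89671/0.238
AUC = 16.37 mg*hr/L


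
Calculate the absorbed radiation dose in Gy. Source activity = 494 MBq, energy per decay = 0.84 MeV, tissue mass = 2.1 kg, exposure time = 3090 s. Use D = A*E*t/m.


A = 494 MBq = 4.9400e+08 Bq
E = 0.84 MeV = 1.34568e-13 J
D = A*E*t/m = 4.9400e+08*1.34568e-13*3090/2.1
D = 0.09782 Gy


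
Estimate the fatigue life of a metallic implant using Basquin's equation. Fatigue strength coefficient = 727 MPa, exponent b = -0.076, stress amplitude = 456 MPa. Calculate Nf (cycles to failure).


sigma_a = sigma_f' * (2Nf)^b
2Nf = (sigma_a/sigma_f')^(1/b)
2Nf = (456/727)^(1/-0.076)
2Nf = 462.79542
Nf = 231.4


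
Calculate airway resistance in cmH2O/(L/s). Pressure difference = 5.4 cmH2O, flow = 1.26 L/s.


R = dP / flow
R = 5.4 / 1.26
R = 4.286 cmH2O/(L/s)


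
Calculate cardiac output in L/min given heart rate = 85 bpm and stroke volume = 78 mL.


CO = HR * SV
CO = 85 * 78 / 1000
CO = 6.63 L/min


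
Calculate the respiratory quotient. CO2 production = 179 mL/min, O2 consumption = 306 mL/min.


RQ = VCO2 / VO2
RQ = 179 / 306
RQ = 0.585


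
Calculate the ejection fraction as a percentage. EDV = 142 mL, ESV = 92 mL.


SV = EDV - ESV = 142 - 92 = 50 mL
EF = SV/EDV * 100 = 50/142 * 100
EF = 35.21%


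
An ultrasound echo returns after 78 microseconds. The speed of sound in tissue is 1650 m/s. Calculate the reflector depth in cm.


depth = c * t / 2
t = 78 us = 7.8000e-05 s
depth = 1650 * 7.8000e-05 / 2
depth = 0.06435 m = 6.435 cm


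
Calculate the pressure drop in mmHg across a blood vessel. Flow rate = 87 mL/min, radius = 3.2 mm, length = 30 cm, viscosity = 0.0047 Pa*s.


dP = 8*mu*L*Q / (pi*r^4)
Q = 87 mL/min = 1.45e-06 m^3/s
dP = 49.6509 Pa = 49.6509 / 133.322 mmHg = 0.3724 mmHg


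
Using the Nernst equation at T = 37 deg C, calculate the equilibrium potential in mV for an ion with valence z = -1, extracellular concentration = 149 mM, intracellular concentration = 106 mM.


E = (RT/(zF)) * ln(C_out/C_in)
T = 37 + 273.15 = 310.15 K
E = (8.314 * 310.15 / (-1 * 96485)) * ln(149/106)
E = -9.1 mV


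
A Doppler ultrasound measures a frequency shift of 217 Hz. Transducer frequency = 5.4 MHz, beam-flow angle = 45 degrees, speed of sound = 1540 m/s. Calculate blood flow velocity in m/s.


v = fd * c / (2 * f0 * cos(theta))
v = 217 * 1540 / (2 * 5.4000e+06 * cos(45))
v = 0.04376 m/s


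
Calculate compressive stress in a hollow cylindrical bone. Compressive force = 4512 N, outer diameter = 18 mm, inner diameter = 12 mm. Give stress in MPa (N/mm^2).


A = pi*(r_o^2 - r_i^2)
r_o = 9 mm, r_i = 6 mm
A = 141.372 mm^2
sigma = F/A = 4512 / 141.372
sigma = 31.92 MPa


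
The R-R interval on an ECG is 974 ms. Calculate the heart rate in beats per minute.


HR = 60 / RR_interval(s)
RR = 974 ms = 0.974 s
HR = 60 / 0.974 = 61.6 bpm


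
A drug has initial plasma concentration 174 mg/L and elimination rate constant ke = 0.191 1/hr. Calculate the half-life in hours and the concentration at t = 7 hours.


t_half = ln(2) / ke = 0.693147 / 0.191 = 3.629 hr
C(t) = C0 * exp(-ke*t) = 174 * exp(-0.191*7)
C(7) = 45.7 mg/L


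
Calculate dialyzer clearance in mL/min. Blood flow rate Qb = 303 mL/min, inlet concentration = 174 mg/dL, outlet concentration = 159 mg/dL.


K = Qb * (Cb_in - Cb_out) / Cb_in
K = 303 * (174 - 159) / 174
K = 26.12 mL/min


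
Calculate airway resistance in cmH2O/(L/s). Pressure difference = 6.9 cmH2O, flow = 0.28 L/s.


R = dP / flow
R = 6.9 / 0.28
R = 24.64 cmH2O/(L/s)


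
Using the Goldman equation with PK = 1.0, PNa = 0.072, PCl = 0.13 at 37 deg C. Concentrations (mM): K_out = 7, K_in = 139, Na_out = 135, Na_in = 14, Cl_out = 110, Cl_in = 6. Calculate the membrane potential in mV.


Vm = (RT/F)*ln((PK*Ko + PNa*Nao + PCl*Cli)/(PK*Ki + PNa*Nai + PCl*Clo))
Numer = 17.5, Denom = 154.308
Vm = -58.17 mV


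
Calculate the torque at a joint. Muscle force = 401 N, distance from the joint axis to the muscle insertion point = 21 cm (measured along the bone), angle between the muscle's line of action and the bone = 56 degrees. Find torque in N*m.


Torque = F * d * sin(theta)   (moment arm = d*sin(theta))
d = 21 cm = 0.21 m
Torque = 401 * 0.21 * sin(56)
Torque = 69.81 N*m


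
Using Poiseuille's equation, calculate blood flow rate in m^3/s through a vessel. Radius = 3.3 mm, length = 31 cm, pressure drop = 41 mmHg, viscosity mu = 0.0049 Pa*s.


Q = pi*r^4*dP / (8*mu*L)
r = 0.0033 m, L = 0.31 m
dP = 41 mmHg = 5466.202 Pa
Q = 1.6759e-04 m^3/s


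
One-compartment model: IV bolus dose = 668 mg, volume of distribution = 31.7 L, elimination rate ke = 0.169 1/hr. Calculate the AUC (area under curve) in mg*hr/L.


C0 = Dose/Vd = 668/31.7 = 21.0726 mg/L
AUC = C0/ke = 21.0726/0.169
AUC = 124.7 mg*hr/L


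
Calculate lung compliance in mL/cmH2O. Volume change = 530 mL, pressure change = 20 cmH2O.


C = dV / dP
C = 530 / 20
C = 26.5 mL/cmH2O


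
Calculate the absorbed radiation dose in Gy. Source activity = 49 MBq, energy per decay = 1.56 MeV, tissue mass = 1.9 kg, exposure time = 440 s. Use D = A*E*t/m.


A = 49 MBq = 4.9000e+07 Bq
E = 1.56 MeV = 2.49912e-13 J
D = A*E*t/m = 4.9000e+07*2.49912e-13*440/1.9
D = 0.002836 Gy


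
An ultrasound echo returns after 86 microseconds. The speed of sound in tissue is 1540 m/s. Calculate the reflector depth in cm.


depth = c * t / 2
t = 86 us = 8.6000e-05 s
depth = 1540 * 8.6000e-05 / 2
depth = 0.06622 m = 6.622 cm


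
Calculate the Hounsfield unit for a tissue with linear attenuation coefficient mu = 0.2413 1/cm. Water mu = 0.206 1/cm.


HU = ((mu_tissue - mu_water) / mu_water) * 1000
HU = ((0.2413 - 0.206) / 0.206) * 1000
HU = 171.4


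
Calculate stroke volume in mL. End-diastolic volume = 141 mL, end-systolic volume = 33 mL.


SV = EDV - ESV
SV = 141 - 33
SV = 108 mL


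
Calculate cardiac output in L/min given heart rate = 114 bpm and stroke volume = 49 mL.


CO = HR * SV
CO = 114 * 49 / 1000
CO = 5.586 L/min


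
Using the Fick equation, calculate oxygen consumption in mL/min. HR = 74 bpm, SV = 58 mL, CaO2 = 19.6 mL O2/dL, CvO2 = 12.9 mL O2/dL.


CO = HR*SV = 74*58/1000 = 4.292 L/min
a-v O2 diff = 19.6 - 12.9 = 6.7 mL/dL
VO2 = CO * (CaO2-CvO2) * 10 dL/L
VO2 = 4.292 * 6.7 * 10
VO2 = 287.6 mL/min


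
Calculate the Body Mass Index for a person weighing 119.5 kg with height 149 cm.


BMI = weight / height^2
height = 149 cm = 1.49 m
BMI = 119.5 / 1.49^2
BMI = 53.83 kg/m^2


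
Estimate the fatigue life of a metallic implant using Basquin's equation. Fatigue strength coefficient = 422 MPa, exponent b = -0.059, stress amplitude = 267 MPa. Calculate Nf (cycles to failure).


sigma_a = sigma_f' * (2Nf)^b
2Nf = (sigma_a/sigma_f')^(1/b)
2Nf = (267/422)^(1/-0.059)
2Nf = 2341.5945
Nf = 1171


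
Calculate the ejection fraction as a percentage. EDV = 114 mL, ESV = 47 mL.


SV = EDV - ESV = 114 - 47 = 67 mL
EF = SV/EDV * 100 = 67/114 * 100
EF = 58.77%


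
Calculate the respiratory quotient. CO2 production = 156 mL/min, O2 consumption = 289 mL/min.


RQ = VCO2 / VO2
RQ = 156 / 289
RQ = 0.5398


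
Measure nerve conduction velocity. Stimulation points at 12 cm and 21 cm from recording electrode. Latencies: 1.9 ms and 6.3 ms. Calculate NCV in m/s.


Distance = (21 - 12) / 100 = 0.09 m
dt = (6.3 - 1.9) / 1000 = 0.0044 s
NCV = dist / dt = 20.45 m/s


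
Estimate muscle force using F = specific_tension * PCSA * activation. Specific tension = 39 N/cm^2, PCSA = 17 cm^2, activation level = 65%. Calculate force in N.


F = sigma * PCSA * activation
F = 39 * 17 * 0.65
F = 430.9 N


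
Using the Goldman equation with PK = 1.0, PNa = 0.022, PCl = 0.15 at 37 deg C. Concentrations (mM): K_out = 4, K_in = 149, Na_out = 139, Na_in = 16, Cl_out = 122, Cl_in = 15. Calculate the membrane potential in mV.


Vm = (RT/F)*ln((PK*Ko + PNa*Nao + PCl*Cli)/(PK*Ki + PNa*Nai + PCl*Clo))
Numer = 9.308, Denom = 167.652
Vm = -77.26 mV


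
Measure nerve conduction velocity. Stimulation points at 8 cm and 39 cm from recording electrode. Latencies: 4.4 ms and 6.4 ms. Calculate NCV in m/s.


Distance = (39 - 8) / 100 = 0.31 m
dt = (6.4 - 4.4) / 1000 = 0.002 s
NCV = dist / dt = 155 m/s


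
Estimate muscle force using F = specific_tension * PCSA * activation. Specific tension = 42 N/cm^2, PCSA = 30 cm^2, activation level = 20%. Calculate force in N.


F = sigma * PCSA * activation
F = 42 * 30 * 0.2
F = 252 N


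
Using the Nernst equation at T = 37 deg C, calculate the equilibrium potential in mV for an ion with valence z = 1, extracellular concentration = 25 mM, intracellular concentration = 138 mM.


E = (RT/(zF)) * ln(C_out/C_in)
T = 37 + 273.15 = 310.15 K
E = (8.314 * 310.15 / (1 * 96485)) * ln(25/138)
E = -45.66 mV


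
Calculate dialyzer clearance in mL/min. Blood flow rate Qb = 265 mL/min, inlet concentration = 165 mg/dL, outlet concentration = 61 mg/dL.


K = Qb * (Cb_in - Cb_out) / Cb_in
K = 265 * (165 - 61) / 165
K = 167 mL/min


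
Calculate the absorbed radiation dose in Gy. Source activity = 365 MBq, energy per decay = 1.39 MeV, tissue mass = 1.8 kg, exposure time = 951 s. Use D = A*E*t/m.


A = 365 MBq = 3.6500e+08 Bq
E = 1.39 MeV = 2.22678e-13 J
D = A*E*t/m = 3.6500e+08*2.22678e-13*951/1.8
D = 0.04294 Gy


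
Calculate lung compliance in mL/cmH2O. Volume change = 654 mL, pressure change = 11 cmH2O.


C = dV / dP
C = 654 / 11
C = 59.45 mL/cmH2O


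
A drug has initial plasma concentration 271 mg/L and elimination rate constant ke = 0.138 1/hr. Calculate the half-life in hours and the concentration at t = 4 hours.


t_half = ln(2) / ke = 0.693147 / 0.138 = 5.023 hr
C(t) = C0 * exp(-ke*t) = 271 * exp(-0.138*4)
C(4) = 156 mg/L


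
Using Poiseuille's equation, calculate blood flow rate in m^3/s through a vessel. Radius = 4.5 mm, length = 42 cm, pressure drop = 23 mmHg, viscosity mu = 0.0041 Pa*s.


Q = pi*r^4*dP / (8*mu*L)
r = 0.0045 m, L = 0.42 m
dP = 23 mmHg = 3066.406 Pa
Q = 2.8675e-04 m^3/s


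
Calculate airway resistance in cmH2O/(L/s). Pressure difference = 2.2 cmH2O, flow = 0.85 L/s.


R = dP / flow
R = 2.2 / 0.85
R = 2.588 cmH2O/(L/s)


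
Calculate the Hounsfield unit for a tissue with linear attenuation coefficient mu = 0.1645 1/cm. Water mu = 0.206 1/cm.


HU = ((mu_tissue - mu_water) / mu_water) * 1000
HU = ((0.1645 - 0.206) / 0.206) * 1000
HU = -201.5


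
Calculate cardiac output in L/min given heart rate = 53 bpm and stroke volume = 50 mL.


CO = HR * SV
CO = 53 * 50 / 1000
CO = 2.65 L/min


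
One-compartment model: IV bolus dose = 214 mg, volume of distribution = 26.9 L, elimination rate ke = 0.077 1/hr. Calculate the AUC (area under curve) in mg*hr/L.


C0 = Dose/Vd = 214/26.9 = 7.95539 mg/L
AUC = C0/ke = 7.95539/0.077
AUC = 103.3 mg*hr/L


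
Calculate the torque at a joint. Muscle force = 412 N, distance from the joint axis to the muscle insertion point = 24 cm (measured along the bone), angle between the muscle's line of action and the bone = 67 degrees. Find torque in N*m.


Torque = F * d * sin(theta)   (moment arm = d*sin(theta))
d = 24 cm = 0.24 m
Torque = 412 * 0.24 * sin(67)
Torque = 91.02 N*m


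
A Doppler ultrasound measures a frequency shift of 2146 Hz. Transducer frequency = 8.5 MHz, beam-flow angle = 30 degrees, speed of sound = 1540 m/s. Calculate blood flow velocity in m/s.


v = fd * c / (2 * f0 * cos(theta))
v = 2146 * 1540 / (2 * 8.5000e+06 * cos(30))
v = 0.2245 m/s


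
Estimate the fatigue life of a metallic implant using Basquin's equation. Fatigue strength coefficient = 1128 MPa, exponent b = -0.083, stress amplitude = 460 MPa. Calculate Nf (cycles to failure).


sigma_a = sigma_f' * (2Nf)^b
2Nf = (sigma_a/sigma_f')^(1/b)
2Nf = (460/1128)^(1/-0.083)
2Nf = 49361.548
Nf = 2.468e+04


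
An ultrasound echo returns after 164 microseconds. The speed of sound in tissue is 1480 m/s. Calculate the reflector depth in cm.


depth = c * t / 2
t = 164 us = 1.6400e-04 s
depth = 1480 * 1.6400e-04 / 2
depth = 0.12136 m = 12.136 cm


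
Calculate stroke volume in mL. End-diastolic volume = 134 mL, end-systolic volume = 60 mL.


SV = EDV - ESV
SV = 134 - 60
SV = 74 mL


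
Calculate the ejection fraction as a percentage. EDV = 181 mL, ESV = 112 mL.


SV = EDV - ESV = 181 - 112 = 69 mL
EF = SV/EDV * 100 = 69/181 * 100
EF = 38.12%


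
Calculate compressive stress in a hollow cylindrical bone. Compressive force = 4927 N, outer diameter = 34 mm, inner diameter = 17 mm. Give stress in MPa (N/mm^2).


A = pi*(r_o^2 - r_i^2)
r_o = 17 mm, r_i = 8.5 mm
A = 680.94 mm^2
sigma = F/A = 4927 / 680.94
sigma = 7.236 MPa


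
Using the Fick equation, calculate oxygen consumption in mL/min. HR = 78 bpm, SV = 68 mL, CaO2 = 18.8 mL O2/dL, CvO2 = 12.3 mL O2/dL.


CO = HR*SV = 78*68/1000 = 5.304 L/min
a-v O2 diff = 18.8 - 12.3 = 6.5 mL/dL
VO2 = CO * (CaO2-CvO2) * 10 dL/L
VO2 = 5.304 * 6.5 * 10
VO2 = 344.8 mL/min


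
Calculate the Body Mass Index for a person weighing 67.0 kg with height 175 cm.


BMI = weight / height^2
height = 175 cm = 1.75 m
BMI = 67.0 / 1.75^2
BMI = 21.88 kg/m^2


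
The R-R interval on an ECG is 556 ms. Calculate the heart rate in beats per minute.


HR = 60 / RR_interval(s)
RR = 556 ms = 0.556 s
HR = 60 / 0.556 = 107.9 bpm


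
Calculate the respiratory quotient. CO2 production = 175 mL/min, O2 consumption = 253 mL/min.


RQ = VCO2 / VO2
RQ = 175 / 253
RQ = 0.6917


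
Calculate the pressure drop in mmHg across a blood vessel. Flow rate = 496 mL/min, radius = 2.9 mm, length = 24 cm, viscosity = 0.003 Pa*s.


dP = 8*mu*L*Q / (pi*r^4)
Q = 496 mL/min = 8.26667e-06 m^3/s
dP = 214.295 Pa = 214.295 / 133.322 mmHg = 1.607 mmHg


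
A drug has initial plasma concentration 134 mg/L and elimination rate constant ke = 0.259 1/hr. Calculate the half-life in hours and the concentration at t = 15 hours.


t_half = ln(2) / ke = 0.693147 / 0.259 = 2.676 hr
C(t) = C0 * exp(-ke*t) = 134 * exp(-0.259*15)
C(15) = 2.753 mg/L


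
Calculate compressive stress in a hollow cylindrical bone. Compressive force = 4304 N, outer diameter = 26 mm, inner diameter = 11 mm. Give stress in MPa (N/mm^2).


A = pi*(r_o^2 - r_i^2)
r_o = 13 mm, r_i = 5.5 mm
A = 435.896 mm^2
sigma = F/A = 4304 / 435.896
sigma = 9.874 MPa


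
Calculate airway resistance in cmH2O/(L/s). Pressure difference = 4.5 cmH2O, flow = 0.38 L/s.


R = dP / flow
R = 4.5 / 0.38
R = 11.84 cmH2O/(L/s)


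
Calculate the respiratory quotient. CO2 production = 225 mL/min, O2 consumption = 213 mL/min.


RQ = VCO2 / VO2
RQ = 225 / 213
RQ = 1.056


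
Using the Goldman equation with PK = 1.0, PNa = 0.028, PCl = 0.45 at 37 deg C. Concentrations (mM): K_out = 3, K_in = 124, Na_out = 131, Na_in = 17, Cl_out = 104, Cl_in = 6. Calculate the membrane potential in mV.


Vm = (RT/F)*ln((PK*Ko + PNa*Nao + PCl*Cli)/(PK*Ki + PNa*Nai + PCl*Clo))
Numer = 9.368, Denom = 171.276
Vm = -77.66 mV


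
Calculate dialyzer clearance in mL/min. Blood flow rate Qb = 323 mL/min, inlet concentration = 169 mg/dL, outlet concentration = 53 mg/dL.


K = Qb * (Cb_in - Cb_out) / Cb_in
K = 323 * (169 - 53) / 169
K = 221.7 mL/min


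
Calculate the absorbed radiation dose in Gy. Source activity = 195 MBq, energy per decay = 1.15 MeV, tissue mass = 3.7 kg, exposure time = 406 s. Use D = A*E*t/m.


A = 195 MBq = 1.9500e+08 Bq
E = 1.15 MeV = 1.8423e-13 J
D = A*E*t/m = 1.9500e+08*1.8423e-13*406/3.7
D = 0.003942 Gy


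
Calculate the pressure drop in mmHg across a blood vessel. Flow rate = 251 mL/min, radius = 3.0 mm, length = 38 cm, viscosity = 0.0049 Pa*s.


dP = 8*mu*L*Q / (pi*r^4)
Q = 251 mL/min = 4.18333e-06 m^3/s
dP = 244.882 Pa = 244.882 / 133.322 mmHg = 1.837 mmHg


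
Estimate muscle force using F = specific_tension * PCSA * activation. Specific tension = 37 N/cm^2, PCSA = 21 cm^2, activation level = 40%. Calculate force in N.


F = sigma * PCSA * activation
F = 37 * 21 * 0.4
F = 310.8 N


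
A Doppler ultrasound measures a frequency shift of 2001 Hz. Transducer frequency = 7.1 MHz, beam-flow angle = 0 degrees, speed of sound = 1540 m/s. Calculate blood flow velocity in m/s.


v = fd * c / (2 * f0 * cos(theta))
v = 2001 * 1540 / (2 * 7.1000e+06 * cos(0))
v = 0.217 m/s


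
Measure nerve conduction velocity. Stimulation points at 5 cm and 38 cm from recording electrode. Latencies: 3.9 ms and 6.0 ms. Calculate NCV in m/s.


Distance = (38 - 5) / 100 = 0.33 m
dt = (6.0 - 3.9) / 1000 = 0.0021 s
NCV = dist / dt = 157.1 m/s


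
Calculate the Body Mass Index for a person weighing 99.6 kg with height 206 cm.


BMI = weight / height^2
height = 206 cm = 2.06 m
BMI = 99.6 / 2.06^2
BMI = 23.47 kg/m^2


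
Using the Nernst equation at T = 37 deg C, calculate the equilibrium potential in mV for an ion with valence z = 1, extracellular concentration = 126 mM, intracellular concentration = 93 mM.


E = (RT/(zF)) * ln(C_out/C_in)
T = 37 + 273.15 = 310.15 K
E = (8.314 * 310.15 / (1 * 96485)) * ln(126/93)
E = 8.116 mV


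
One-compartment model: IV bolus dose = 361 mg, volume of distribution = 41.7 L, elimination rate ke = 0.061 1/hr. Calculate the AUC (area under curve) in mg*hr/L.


C0 = Dose/Vd = 361/41.7 = 8.65707 mg/L
AUC = C0/ke = 8.65707/0.061
AUC = 141.9 mg*hr/L


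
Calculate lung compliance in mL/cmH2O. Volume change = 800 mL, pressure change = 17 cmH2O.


C = dV / dP
C = 800 / 17
C = 47.06 mL/cmH2O


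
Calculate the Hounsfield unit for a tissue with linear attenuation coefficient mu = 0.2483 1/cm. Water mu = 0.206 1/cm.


HU = ((mu_tissue - mu_water) / mu_water) * 1000
HU = ((0.2483 - 0.206) / 0.206) * 1000
HU = 205.3


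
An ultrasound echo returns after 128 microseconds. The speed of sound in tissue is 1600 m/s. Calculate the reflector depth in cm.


depth = c * t / 2
t = 128 us = 1.2800e-04 s
depth = 1600 * 1.2800e-04 / 2
depth = 0.1024 m = 10.24 cm


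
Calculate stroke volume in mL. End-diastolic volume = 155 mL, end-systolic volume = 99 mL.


SV = EDV - ESV
SV = 155 - 99
SV = 56 mL


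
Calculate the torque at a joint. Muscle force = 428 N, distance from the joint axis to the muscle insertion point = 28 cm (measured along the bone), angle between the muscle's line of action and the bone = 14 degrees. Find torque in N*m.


Torque = F * d * sin(theta)   (moment arm = d*sin(theta))
d = 28 cm = 0.28 m
Torque = 428 * 0.28 * sin(14)
Torque = 28.99 N*m


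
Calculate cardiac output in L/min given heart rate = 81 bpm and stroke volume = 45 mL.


CO = HR * SV
CO = 81 * 45 / 1000
CO = 3.645 L/min


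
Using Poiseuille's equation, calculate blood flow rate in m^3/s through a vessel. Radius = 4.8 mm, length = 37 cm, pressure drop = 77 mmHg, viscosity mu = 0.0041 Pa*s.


Q = pi*r^4*dP / (8*mu*L)
r = 0.0048 m, L = 0.37 m
dP = 77 mmHg = 10265.794 Pa
Q = 0.001411 m^3/s


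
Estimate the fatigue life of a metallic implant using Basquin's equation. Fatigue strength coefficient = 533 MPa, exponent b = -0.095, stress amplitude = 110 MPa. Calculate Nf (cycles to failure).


sigma_a = sigma_f' * (2Nf)^b
2Nf = (sigma_a/sigma_f')^(1/b)
2Nf = (110/533)^(1/-0.095)
2Nf = 16369960
Nf = 8.1850e+06


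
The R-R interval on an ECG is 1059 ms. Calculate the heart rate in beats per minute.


HR = 60 / RR_interval(s)
RR = 1059 ms = 1.059 s
HR = 60 / 1.059 = 56.66 bpm


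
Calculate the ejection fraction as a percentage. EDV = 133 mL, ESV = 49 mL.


SV = EDV - ESV = 133 - 49 = 84 mL
EF = SV/EDV * 100 = 84/133 * 100
EF = 63.16%


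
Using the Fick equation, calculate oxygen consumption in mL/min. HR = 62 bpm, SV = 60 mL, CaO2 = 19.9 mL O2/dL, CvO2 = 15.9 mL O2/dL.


CO = HR*SV = 62*60/1000 = 3.72 L/min
a-v O2 diff = 19.9 - 15.9 = 4 mL/dL
VO2 = CO * (CaO2-CvO2) * 10 dL/L
VO2 = 3.72 * 4 * 10
VO2 = 148.8 mL/min


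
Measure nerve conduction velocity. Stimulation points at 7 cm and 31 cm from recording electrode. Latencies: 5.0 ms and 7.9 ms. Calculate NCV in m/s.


Distance = (31 - 7) / 100 = 0.24 m
dt = (7.9 - 5.0) / 1000 = 0.0029 s
NCV = dist / dt = 82.76 m/s


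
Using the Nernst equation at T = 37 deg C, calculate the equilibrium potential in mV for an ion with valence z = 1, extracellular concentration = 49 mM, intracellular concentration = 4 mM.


E = (RT/(zF)) * ln(C_out/C_in)
T = 37 + 273.15 = 310.15 K
E = (8.314 * 310.15 / (1 * 96485)) * ln(49/4)
E = 66.96 mV


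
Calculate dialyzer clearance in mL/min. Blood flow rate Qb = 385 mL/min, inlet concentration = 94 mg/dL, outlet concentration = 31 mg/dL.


K = Qb * (Cb_in - Cb_out) / Cb_in
K = 385 * (94 - 31) / 94
K = 258 mL/min


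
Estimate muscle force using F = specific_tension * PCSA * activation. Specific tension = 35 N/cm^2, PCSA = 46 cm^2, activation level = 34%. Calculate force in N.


F = sigma * PCSA * activation
F = 35 * 46 * 0.34
F = 547.4 N


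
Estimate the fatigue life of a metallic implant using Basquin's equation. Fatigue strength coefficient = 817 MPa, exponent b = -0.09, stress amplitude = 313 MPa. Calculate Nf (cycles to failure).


sigma_a = sigma_f' * (2Nf)^b
2Nf = (sigma_a/sigma_f')^(1/b)
2Nf = (313/817)^(1/-0.09)
2Nf = 42633.642
Nf = 2.132e+04


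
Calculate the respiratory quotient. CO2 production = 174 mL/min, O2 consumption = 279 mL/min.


RQ = VCO2 / VO2
RQ = 174 / 279
RQ = 0.6237


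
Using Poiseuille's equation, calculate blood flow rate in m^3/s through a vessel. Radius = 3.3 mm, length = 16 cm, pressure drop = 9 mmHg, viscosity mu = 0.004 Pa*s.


Q = pi*r^4*dP / (8*mu*L)
r = 0.0033 m, L = 0.16 m
dP = 9 mmHg = 1199.898 Pa
Q = 8.7313e-05 m^3/s


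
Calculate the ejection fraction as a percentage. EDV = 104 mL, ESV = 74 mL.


SV = EDV - ESV = 104 - 74 = 30 mL
EF = SV/EDV * 100 = 30/104 * 100
EF = 28.85%


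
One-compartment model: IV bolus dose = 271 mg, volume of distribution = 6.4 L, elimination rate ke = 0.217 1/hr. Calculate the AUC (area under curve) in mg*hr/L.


C0 = Dose/Vd = 271/6.4 = 42.3438 mg/L
AUC = C0/ke = 42.3438/0.217
AUC = 195.1 mg*hr/L


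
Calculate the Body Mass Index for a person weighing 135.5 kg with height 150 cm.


BMI = weight / height^2
height = 150 cm = 1.5 m
BMI = 135.5 / 1.5^2
BMI = 60.22 kg/m^2


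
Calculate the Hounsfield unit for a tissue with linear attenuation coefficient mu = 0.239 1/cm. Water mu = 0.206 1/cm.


HU = ((mu_tissue - mu_water) / mu_water) * 1000
HU = ((0.239 - 0.206) / 0.206) * 1000
HU = 160.2


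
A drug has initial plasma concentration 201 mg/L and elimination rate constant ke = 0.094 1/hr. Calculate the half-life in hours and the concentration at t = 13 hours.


t_half = ln(2) / ke = 0.693147 / 0.094 = 7.374 hr
C(t) = C0 * exp(-ke*t) = 201 * exp(-0.094*13)
C(13) = 59.22 mg/L


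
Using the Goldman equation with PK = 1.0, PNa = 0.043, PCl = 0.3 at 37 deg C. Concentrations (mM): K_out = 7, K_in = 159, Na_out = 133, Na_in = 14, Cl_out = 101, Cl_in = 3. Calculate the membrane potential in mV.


Vm = (RT/F)*ln((PK*Ko + PNa*Nao + PCl*Cli)/(PK*Ki + PNa*Nai + PCl*Clo))
Numer = 13.619, Denom = 189.902
Vm = -70.42 mV


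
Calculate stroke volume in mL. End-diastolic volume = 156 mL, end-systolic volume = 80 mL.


SV = EDV - ESV
SV = 156 - 80
SV = 76 mL


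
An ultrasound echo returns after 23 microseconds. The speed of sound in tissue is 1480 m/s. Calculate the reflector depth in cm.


depth = c * t / 2
t = 23 us = 2.3000e-05 s
depth = 1480 * 2.3000e-05 / 2
depth = 0.01702 m = 1.702 cm


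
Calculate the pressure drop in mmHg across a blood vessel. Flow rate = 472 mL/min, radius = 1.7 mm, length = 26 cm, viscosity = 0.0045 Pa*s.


dP = 8*mu*L*Q / (pi*r^4)
Q = 472 mL/min = 7.86667e-06 m^3/s
dP = 2806.22 Pa = 2806.22 / 133.322 mmHg = 21.05 mmHg


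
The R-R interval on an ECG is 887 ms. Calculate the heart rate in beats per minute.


HR = 60 / RR_interval(s)
RR = 887 ms = 0.887 s
HR = 60 / 0.887 = 67.64 bpm


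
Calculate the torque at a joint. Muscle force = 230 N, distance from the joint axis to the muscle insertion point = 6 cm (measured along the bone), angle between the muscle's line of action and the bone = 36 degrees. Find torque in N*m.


Torque = F * d * sin(theta)   (moment arm = d*sin(theta))
d = 6 cm = 0.06 m
Torque = 230 * 0.06 * sin(36)
Torque = 8.111 N*m


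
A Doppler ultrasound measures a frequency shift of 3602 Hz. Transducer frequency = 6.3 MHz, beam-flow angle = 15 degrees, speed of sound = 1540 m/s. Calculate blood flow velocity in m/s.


v = fd * c / (2 * f0 * cos(theta))
v = 3602 * 1540 / (2 * 6.3000e+06 * cos(15))
v = 0.4558 m/s


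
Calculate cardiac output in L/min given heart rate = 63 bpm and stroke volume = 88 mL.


CO = HR * SV
CO = 63 * 88 / 1000
CO = 5.544 L/min


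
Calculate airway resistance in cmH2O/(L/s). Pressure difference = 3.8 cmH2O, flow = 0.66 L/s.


R = dP / flow
R = 3.8 / 0.66
R = 5.758 cmH2O/(L/s)


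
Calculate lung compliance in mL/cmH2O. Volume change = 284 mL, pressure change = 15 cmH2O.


C = dV / dP
C = 284 / 15
C = 18.93 mL/cmH2O


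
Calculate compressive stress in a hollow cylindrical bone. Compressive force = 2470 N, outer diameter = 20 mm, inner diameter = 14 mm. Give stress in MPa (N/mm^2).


A = pi*(r_o^2 - r_i^2)
r_o = 10 mm, r_i = 7 mm
A = 160.221 mm^2
sigma = F/A = 2470 / 160.221
sigma = 15.42 MPa


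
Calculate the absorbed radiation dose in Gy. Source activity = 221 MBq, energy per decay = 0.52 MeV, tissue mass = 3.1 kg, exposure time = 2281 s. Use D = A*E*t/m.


A = 221 MBq = 2.2100e+08 Bq
E = 0.52 MeV = 8.3304e-14 J
D = A*E*t/m = 2.2100e+08*8.3304e-14*2281/3.1
D = 0.01355 Gy


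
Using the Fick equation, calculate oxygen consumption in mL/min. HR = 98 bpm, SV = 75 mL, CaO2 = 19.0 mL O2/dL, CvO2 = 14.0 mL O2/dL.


CO = HR*SV = 98*75/1000 = 7.35 L/min
a-v O2 diff = 19.0 - 14.0 = 5 mL/dL
VO2 = CO * (CaO2-CvO2) * 10 dL/L
VO2 = 7.35 * 5 * 10
VO2 = 367.5 mL/min


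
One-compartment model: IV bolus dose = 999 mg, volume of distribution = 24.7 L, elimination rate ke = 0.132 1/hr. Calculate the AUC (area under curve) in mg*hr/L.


C0 = Dose/Vd = 999/24.7 = 40.4453 mg/L
AUC = C0/ke = 40.4453/0.132
AUC = 306.4 mg*hr/L


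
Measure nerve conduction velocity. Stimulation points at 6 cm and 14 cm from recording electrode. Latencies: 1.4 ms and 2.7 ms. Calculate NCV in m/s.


Distance = (14 - 6) / 100 = 0.08 m
dt = (2.7 - 1.4) / 1000 = 0.0013 s
NCV = dist / dt = 61.54 m/s


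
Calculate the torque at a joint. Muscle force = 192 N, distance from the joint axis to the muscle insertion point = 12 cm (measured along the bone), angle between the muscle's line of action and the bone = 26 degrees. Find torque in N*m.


Torque = F * d * sin(theta)   (moment arm = d*sin(theta))
d = 12 cm = 0.12 m
Torque = 192 * 0.12 * sin(26)
Torque = 10.1 N*m


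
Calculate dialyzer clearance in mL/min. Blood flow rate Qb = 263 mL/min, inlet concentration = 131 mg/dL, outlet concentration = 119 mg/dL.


K = Qb * (Cb_in - Cb_out) / Cb_in
K = 263 * (131 - 119) / 131
K = 24.09 mL/min


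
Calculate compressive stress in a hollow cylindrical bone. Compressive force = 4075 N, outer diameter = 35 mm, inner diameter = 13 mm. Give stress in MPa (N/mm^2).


A = pi*(r_o^2 - r_i^2)
r_o = 17.5 mm, r_i = 6.5 mm
A = 829.38 mm^2
sigma = F/A = 4075 / 829.38
sigma = 4.913 MPa


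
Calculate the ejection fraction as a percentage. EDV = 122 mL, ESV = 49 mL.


SV = EDV - ESV = 122 - 49 = 73 mL
EF = SV/EDV * 100 = 73/122 * 100
EF = 59.84%


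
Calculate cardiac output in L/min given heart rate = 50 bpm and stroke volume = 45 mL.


CO = HR * SV
CO = 50 * 45 / 1000
CO = 2.25 L/min


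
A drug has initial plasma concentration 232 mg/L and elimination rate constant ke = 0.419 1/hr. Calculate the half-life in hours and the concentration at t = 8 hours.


t_half = ln(2) / ke = 0.693147 / 0.419 = 1.654 hr
C(t) = C0 * exp(-ke*t) = 232 * exp(-0.419*8)
C(8) = 8.123 mg/L


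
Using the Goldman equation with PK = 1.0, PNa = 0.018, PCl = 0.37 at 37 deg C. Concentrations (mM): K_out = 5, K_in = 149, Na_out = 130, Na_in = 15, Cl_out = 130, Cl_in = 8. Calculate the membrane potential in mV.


Vm = (RT/F)*ln((PK*Ko + PNa*Nao + PCl*Cli)/(PK*Ki + PNa*Nai + PCl*Clo))
Numer = 10.3, Denom = 197.37
Vm = -78.92 mV


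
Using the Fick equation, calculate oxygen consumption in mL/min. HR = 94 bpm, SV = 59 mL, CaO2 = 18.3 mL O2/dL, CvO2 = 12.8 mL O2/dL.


CO = HR*SV = 94*59/1000 = 5.546 L/min
a-v O2 diff = 18.3 - 12.8 = 5.5 mL/dL
VO2 = CO * (CaO2-CvO2) * 10 dL/L
VO2 = 5.546 * 5.5 * 10
VO2 = 305 mL/min


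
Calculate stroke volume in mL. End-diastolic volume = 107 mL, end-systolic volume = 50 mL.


SV = EDV - ESV
SV = 107 - 50
SV = 57 mL


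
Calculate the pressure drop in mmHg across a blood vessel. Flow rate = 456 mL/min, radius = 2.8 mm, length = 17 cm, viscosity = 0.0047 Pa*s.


dP = 8*mu*L*Q / (pi*r^4)
Q = 456 mL/min = 7.6e-06 m^3/s
dP = 251.576 Pa = 251.576 / 133.322 mmHg = 1.887 mmHg


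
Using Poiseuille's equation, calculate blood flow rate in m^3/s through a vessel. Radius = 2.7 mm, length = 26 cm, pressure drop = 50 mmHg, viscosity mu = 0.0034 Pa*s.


Q = pi*r^4*dP / (8*mu*L)
r = 0.0027 m, L = 0.26 m
dP = 50 mmHg = 6666.1 Pa
Q = 1.5737e-04 m^3/s


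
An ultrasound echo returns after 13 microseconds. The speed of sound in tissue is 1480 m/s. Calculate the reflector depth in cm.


depth = c * t / 2
t = 13 us = 1.3000e-05 s
depth = 1480 * 1.3000e-05 / 2
depth = 0.00962 m = 0.962 cm


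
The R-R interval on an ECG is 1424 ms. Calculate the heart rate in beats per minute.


HR = 60 / RR_interval(s)
RR = 1424 ms = 1.424 s
HR = 60 / 1.424 = 42.13 bpm


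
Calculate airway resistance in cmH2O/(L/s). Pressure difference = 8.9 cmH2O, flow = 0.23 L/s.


R = dP / flow
R = 8.9 / 0.23
R = 38.7 cmH2O/(L/s)


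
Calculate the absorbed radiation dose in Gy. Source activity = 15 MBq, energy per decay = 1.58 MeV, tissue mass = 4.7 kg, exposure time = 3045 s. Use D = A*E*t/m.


A = 15 MBq = 1.5000e+07 Bq
E = 1.58 MeV = 2.53116e-13 J
D = A*E*t/m = 1.5000e+07*2.53116e-13*3045/4.7
D = 0.00246 Gy


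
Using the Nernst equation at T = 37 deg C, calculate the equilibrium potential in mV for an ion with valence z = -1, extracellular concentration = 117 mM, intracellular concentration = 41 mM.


E = (RT/(zF)) * ln(C_out/C_in)
T = 37 + 273.15 = 310.15 K
E = (8.314 * 310.15 / (-1 * 96485)) * ln(117/41)
E = -28.02 mV


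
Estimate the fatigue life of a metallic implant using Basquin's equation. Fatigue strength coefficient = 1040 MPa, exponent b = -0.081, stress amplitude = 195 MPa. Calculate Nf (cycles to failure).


sigma_a = sigma_f' * (2Nf)^b
2Nf = (sigma_a/sigma_f')^(1/b)
2Nf = (195/1040)^(1/-0.081)
2Nf = 9.4469787e+08
Nf = 4.7235e+08


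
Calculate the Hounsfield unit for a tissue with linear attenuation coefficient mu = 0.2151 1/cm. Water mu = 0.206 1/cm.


HU = ((mu_tissue - mu_water) / mu_water) * 1000
HU = ((0.2151 - 0.206) / 0.206) * 1000
HU = 44.17


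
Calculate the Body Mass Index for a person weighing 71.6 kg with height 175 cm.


BMI = weight / height^2
height = 175 cm = 1.75 m
BMI = 71.6 / 1.75^2
BMI = 23.38 kg/m^2


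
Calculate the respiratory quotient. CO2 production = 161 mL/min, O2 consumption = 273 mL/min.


RQ = VCO2 / VO2
RQ = 161 / 273
RQ = 0.5897


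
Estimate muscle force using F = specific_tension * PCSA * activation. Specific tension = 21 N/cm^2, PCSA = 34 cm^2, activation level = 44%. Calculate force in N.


F = sigma * PCSA * activation
F = 21 * 34 * 0.44
F = 314.2 N


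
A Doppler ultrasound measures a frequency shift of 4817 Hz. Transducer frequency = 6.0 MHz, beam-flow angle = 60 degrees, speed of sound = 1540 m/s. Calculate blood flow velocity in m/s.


v = fd * c / (2 * f0 * cos(theta))
v = 4817 * 1540 / (2 * 6.0000e+06 * cos(60))
v = 1.236 m/s


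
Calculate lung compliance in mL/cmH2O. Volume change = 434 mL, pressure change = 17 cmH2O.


C = dV / dP
C = 434 / 17
C = 25.53 mL/cmH2O


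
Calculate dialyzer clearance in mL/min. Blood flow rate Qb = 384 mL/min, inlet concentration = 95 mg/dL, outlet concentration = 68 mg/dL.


K = Qb * (Cb_in - Cb_out) / Cb_in
K = 384 * (95 - 68) / 95
K = 109.1 mL/min


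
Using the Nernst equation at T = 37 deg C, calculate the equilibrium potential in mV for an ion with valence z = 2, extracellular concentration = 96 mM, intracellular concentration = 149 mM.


E = (RT/(zF)) * ln(C_out/C_in)
T = 37 + 273.15 = 310.15 K
E = (8.314 * 310.15 / (2 * 96485)) * ln(96/149)
E = -5.874 mV


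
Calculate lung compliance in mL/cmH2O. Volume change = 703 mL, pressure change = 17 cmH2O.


C = dV / dP
C = 703 / 17
C = 41.35 mL/cmH2O


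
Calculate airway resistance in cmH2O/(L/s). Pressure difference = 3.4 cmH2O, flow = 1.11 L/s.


R = dP / flow
R = 3.4 / 1.11
R = 3.063 cmH2O/(L/s)


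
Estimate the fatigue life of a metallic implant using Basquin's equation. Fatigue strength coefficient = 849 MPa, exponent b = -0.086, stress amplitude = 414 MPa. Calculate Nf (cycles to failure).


sigma_a = sigma_f' * (2Nf)^b
2Nf = (sigma_a/sigma_f')^(1/b)
2Nf = (414/849)^(1/-0.086)
2Nf = 4234.7682
Nf = 2117


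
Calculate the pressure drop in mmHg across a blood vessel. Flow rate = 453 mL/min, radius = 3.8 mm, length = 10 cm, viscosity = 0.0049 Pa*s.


dP = 8*mu*L*Q / (pi*r^4)
Q = 453 mL/min = 7.55e-06 m^3/s
dP = 45.1803 Pa = 45.1803 / 133.322 mmHg = 0.3389 mmHg


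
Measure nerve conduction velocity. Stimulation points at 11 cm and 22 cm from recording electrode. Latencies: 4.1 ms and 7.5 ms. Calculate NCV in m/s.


Distance = (22 - 11) / 100 = 0.11 m
dt = (7.5 - 4.1) / 1000 = 0.0034 s
NCV = dist / dt = 32.35 m/s


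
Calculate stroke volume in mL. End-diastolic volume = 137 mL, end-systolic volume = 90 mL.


SV = EDV - ESV
SV = 137 - 90
SV = 47 mL


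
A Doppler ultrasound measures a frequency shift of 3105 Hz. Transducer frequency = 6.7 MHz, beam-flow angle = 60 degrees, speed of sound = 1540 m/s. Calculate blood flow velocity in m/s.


v = fd * c / (2 * f0 * cos(theta))
v = 3105 * 1540 / (2 * 6.7000e+06 * cos(60))
v = 0.7137 m/s


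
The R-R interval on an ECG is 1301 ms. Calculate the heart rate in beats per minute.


HR = 60 / RR_interval(s)
RR = 1301 ms = 1.301 s
HR = 60 / 1.301 = 46.12 bpm


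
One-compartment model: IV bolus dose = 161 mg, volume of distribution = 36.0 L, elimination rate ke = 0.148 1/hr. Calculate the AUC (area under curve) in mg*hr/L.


C0 = Dose/Vd = 161/36.0 = 4.47222 mg/L
AUC = C0/ke = 4.47222/0.148
AUC = 30.22 mg*hr/L


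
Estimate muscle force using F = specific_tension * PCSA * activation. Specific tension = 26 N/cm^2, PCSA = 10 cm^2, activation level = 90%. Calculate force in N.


F = sigma * PCSA * activation
F = 26 * 10 * 0.9
F = 234 N


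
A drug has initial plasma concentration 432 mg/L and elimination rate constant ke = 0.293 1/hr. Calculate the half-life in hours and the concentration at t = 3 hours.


t_half = ln(2) / ke = 0.693147 / 0.293 = 2.366 hr
C(t) = C0 * exp(-ke*t) = 432 * exp(-0.293*3)
C(3) = 179.4 mg/L


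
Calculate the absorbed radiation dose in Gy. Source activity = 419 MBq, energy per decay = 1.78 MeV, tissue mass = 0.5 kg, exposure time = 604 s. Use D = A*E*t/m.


A = 419 MBq = 4.1900e+08 Bq
E = 1.78 MeV = 2.85156e-13 J
D = A*E*t/m = 4.1900e+08*2.85156e-13*604/0.5
D = 0.1443 Gy
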